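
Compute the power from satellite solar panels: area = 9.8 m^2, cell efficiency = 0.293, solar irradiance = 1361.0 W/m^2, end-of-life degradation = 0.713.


P = area * eta * S * degradation
P = 9.8 * 0.293 * 1361.0 * 0.713
P = 2786.3865 W

2786.3865 W


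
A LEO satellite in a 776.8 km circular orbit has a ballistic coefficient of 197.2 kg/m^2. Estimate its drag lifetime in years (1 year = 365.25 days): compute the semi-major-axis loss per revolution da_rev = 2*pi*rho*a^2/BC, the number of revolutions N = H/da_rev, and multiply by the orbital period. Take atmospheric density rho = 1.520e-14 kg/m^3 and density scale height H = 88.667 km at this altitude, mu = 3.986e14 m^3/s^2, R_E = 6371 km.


a = R_E + alt = 7147.8000 km = 7.1478e+06 m
da_rev = 2*pi*rho*a^2/BC = 2*pi*1.520e-14*(7.1478e+06)^2/197.2 = 0.0247435113 m per revolution
N = H/da_rev = 88667.0000 m / 0.0247435113 m = 3.5834445e+06 revolutions
P = 2*pi*sqrt(a^3/mu) = 6014.0884 s
lifetime = N*P = 3.5834445e+06 * 6014.0884 = 2.1551152e+10 s = 249434.6319 days
years = 249434.6319 / 365.25 = 682.9148 years

682.9148 years


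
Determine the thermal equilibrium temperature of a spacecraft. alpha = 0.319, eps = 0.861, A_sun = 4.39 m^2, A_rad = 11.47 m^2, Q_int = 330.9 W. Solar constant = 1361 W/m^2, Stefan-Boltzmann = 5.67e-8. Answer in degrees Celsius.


Numerator = alpha*S*A_sun + Q_int = 0.319*1361*4.39 + 330.9 = 2236.8580 W
Denominator = eps*sigma*A_rad = 0.861*5.67e-8*11.47 = 5.5995049e-07 W/K^4
T^4 = 3.9947425e+09 K^4
T = 251.4040 K = -21.7460 C

-21.7460 degrees Celsius


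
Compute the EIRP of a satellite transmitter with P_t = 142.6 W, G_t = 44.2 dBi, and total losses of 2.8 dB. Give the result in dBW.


Pt = 142.6 W = 21.5412 dBW
EIRP = Pt_dBW + Gt - losses = 21.5412 + 44.2 - 2.8 = 62.9412 dBW

62.9412 dBW


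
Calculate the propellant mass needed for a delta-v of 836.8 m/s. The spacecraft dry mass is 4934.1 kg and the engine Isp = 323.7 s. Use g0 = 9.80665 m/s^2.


ve = Isp * g0 = 323.7 * 9.80665 = 3174.412605 m/s
mass ratio = exp(dv/ve) = exp(836.8/3174.412605) = 1.30161763
m_prop = m_dry * (mr - 1) = 4934.1 * (1.30161763 - 1)
m_prop = 1488.2116 kg

1488.2116 kg


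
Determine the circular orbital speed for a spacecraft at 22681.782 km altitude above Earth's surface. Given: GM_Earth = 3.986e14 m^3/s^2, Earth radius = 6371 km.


r = R_E + alt = 6371.0 + 22681.782 = 29052.7820 km = 2.9052782e+07 m
v = sqrt(mu/r) = sqrt(3.986e14 / 2.9052782e+07) = 3704.0325 m/s = 3.7040 km/s

3.7040 km/s


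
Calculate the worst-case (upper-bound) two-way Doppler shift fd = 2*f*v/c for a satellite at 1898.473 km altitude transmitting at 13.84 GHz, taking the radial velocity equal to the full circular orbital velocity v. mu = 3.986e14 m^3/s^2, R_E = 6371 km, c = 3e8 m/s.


r = 8.269473e+06 m
v = sqrt(mu/r) = 6942.7213 m/s (worst-case radial velocity)
f = 13.84 GHz = 1.384e+10 Hz
fd = 2*f*v/c = 2*1.384e+10*6942.7213/3.0e+08
fd = 640581.7498 Hz

640581.7498 Hz


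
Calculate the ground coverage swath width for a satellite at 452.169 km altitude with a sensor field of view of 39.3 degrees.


FOV = 39.3 deg = 0.6859144 rad
swath = 2 * alt * tan(FOV/2) = 2 * 452.169 * tan(0.3429572)
swath = 2 * 452.169 * 0.3570676
swath = 322.9098 km

322.9098 km


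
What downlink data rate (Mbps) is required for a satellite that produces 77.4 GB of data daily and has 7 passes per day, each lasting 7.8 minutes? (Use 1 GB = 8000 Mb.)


total contact time = 7 * 7.8 * 60 = 3276.0000 s
data = 77.4 GB = 619200.0000 Mb
rate = 619200.0000 / 3276.0000 = 189.0110 Mbps

189.0110 Mbps


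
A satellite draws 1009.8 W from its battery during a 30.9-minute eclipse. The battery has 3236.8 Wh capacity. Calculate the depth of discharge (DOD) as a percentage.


E_used = P * t / 60 = 1009.8 * 30.9 / 60 = 520.0470 Wh
DOD = E_used / E_total * 100 = 520.0470 / 3236.8 * 100
DOD = 16.0667 %

16.0667 %


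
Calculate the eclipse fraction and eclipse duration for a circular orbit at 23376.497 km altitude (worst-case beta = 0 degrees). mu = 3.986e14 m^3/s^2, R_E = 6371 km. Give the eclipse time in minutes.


r = 29747.4970 km
T = 851.0119 min
Eclipse fraction = arcsin(R_E/r)/pi = arcsin(6371.0000/29747.4970)/pi
= arcsin(0.2141693)/pi = 0.06870442
Eclipse duration = 0.06870442 * 851.0119 = 58.4683 min

58.4683 minutes


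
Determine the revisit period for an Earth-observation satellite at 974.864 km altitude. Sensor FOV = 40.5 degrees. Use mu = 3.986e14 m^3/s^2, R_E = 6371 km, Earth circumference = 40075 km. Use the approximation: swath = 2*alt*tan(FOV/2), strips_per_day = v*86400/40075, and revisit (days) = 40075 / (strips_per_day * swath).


swath = 2*974.864*tan(0.3534292) = 719.2926 km
v = sqrt(mu/r) = 7366.2627 m/s = 7.3663 km/s
strips/day = v*86400/40075 = 7.3663*86400/40075 = 15.8813
coverage/day = strips * swath = 15.8813 * 719.2926 = 11423.3381 km
revisit = 40075 / 11423.3381 = 3.5082 days

3.5082 days


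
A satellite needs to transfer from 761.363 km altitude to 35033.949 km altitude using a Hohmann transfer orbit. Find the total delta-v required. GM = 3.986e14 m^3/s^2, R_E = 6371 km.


r1 = 7132.3630 km = 7.132363e+06 m
r2 = 41404.9490 km = 4.1404949e+07 m
dv1 = sqrt(mu/r1)*(sqrt(2*r2/(r1+r2)) - 1) = 2288.9154 m/s
dv2 = sqrt(mu/r2)*(1 - sqrt(2*r1/(r1+r2))) = 1420.6793 m/s
total dv = |dv1| + |dv2| = 2288.9154 + 1420.6793 = 3709.5947 m/s = 3.7096 km/s

3.7096 km/s


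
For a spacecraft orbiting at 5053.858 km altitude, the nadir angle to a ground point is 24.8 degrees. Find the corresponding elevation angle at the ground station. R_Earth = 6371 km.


r = R_E + alt = 11424.8580 km
Law of sines in the satellite / Earth-center / ground-point triangle:
  sin(nadir)/R_E = sin(90 + el)/r  =>  cos(el) = (r/R_E)*sin(nadir)
cos(el) = (11424.8580 / 6371.0000) * sin(24.8 deg) = 0.7521865
el = arccos(0.7521865) = 41.2199 deg
(Earth-central angle = 90 - nadir - el = 23.9801 deg)

41.2199 degrees


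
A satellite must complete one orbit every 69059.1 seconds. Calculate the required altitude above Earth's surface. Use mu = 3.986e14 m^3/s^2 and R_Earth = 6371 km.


T = 69059.1 s
r = (mu*T^2/(4*pi^2))^(1/3) = (3.986e14 * 69059.1^2 / (4*pi^2))^(1/3)
r = 3.6380874e+07 m = 36380.8740 km
alt = r - R_E = 36380.8740 - 6371 = 30009.8740 km

30009.8740 km


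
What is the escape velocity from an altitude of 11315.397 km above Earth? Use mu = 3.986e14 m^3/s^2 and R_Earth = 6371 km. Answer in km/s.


r = 6371.0 + 11315.397 = 17686.3970 km = 1.7686397e+07 m
v_esc = sqrt(2*mu/r) = sqrt(2*3.986e14 / 1.7686397e+07)
v_esc = 6713.7314 m/s = 6.7137 km/s

6.7137 km/s


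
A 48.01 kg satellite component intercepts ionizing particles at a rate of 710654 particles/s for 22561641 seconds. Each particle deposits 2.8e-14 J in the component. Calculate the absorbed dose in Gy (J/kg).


Total energy deposited = rate * time * E_per
  = 710654 * 22561641 * 2.8e-14 = 0.4489386 J
Dose = E_total / mass = 0.4489386 / 48.01
Dose = 0.009350939 Gy

0.0094 Gy


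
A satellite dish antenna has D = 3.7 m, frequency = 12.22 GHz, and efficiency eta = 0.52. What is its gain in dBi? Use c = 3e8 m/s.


lambda = c/f = 3e8 / 1.222e+10 = 0.02454992 m
G = eta*(pi*D/lambda)^2 = 0.52*(pi*3.7/0.02454992)^2
G = 116575.2726 (linear)
G = 10*log10(116575.2726) = 50.6661 dBi

50.6661 dBi


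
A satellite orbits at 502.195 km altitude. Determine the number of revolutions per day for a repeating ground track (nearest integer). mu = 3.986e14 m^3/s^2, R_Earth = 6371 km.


r = 6.873195e+06 m
T = 2*pi*sqrt(r^3/mu) = 5670.8638 s = 94.5144 min
revs/day = 1440 / 94.5144 = 15.2358
Rounded: 15 revolutions per day

15 revolutions per day


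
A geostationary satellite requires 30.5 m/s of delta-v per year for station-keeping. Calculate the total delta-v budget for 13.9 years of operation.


dV = rate * years = 30.5 * 13.9
dV = 423.9500 m/s

423.9500 m/s


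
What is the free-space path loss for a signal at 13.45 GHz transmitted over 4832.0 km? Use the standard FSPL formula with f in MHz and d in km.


f = 13.45 GHz = 13450.0000 MHz
d = 4832.0 km
FSPL = 32.44 + 20*log10(13450.0000) + 20*log10(4832.0)
FSPL = 32.44 + 82.5744 + 73.6825
FSPL = 188.6970 dB

188.6970 dB


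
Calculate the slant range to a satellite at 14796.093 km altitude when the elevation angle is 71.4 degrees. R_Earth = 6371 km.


h = 14796.093 km, el = 71.4 deg
d = -R_E*sin(el) + sqrt((R_E*sin(el))^2 + 2*R_E*h + h^2)
d = -6371.0000*sin(1.2462) + sqrt((6371.0000*0.9477684)^2 + 2*6371.0000*14796.093 + 14796.093^2)
d = 15031.0920 km

15031.0920 km


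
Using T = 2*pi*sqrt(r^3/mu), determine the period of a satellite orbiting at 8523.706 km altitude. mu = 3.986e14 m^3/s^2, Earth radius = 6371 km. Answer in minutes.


r = 14894.7060 km = 1.4894706e+07 m
T = 2*pi*sqrt(r^3/mu) = 2*pi*sqrt(3.3044243e+21 / 3.986e14)
T = 18090.8563 s = 301.5143 min

301.5143 minutes


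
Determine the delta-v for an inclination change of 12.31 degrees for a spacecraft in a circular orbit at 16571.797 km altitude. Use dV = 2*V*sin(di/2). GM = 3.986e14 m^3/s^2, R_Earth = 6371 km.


r = 22942.7970 km = 2.2942797e+07 m
V = sqrt(mu/r) = 4168.1704 m/s
di = 12.31 deg = 0.21485 rad
dV = 2*V*sin(di/2) = 2*4168.1704*sin(0.107425)
dV = 893.8101 m/s = 0.8938101 km/s

0.8938 km/s


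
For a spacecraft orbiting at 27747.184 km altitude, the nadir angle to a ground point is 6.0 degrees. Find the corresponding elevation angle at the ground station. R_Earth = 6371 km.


r = R_E + alt = 34118.1840 km
Law of sines in the satellite / Earth-center / ground-point triangle:
  sin(nadir)/R_E = sin(90 + el)/r  =>  cos(el) = (r/R_E)*sin(nadir)
cos(el) = (34118.1840 / 6371.0000) * sin(6.0 deg) = 0.5597742
el = arccos(0.5597742) = 55.9598 deg
(Earth-central angle = 90 - nadir - el = 28.0402 deg)

55.9598 degrees


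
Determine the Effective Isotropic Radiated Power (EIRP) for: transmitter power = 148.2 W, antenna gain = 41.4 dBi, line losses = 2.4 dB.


Pt = 148.2 W = 21.7085 dBW
EIRP = Pt_dBW + Gt - losses = 21.7085 + 41.4 - 2.4 = 60.7085 dBW

60.7085 dBW


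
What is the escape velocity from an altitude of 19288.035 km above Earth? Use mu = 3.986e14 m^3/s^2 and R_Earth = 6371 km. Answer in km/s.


r = 6371.0 + 19288.035 = 25659.0350 km = 2.5659035e+07 m
v_esc = sqrt(2*mu/r) = sqrt(2*3.986e14 / 2.5659035e+07)
v_esc = 5573.9553 m/s = 5.5740 km/s

5.5740 km/s


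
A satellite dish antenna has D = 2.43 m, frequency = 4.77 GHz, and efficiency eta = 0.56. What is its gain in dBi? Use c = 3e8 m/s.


lambda = c/f = 3e8 / 4.77e+09 = 0.06289308 m
G = eta*(pi*D/lambda)^2 = 0.56*(pi*2.43/0.06289308)^2
G = 8250.7717 (linear)
G = 10*log10(8250.7717) = 39.1649 dBi

39.1649 dBi


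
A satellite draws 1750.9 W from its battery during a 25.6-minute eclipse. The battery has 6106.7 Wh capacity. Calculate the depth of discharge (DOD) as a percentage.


E_used = P * t / 60 = 1750.9 * 25.6 / 60 = 747.0507 Wh
DOD = E_used / E_total * 100 = 747.0507 / 6106.7 * 100
DOD = 12.2333 %

12.2333 %


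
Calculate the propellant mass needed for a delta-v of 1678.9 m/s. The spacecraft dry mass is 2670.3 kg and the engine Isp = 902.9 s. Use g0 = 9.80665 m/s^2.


ve = Isp * g0 = 902.9 * 9.80665 = 8854.424285 m/s
mass ratio = exp(dv/ve) = exp(1678.9/8854.424285) = 1.20877980
m_prop = m_dry * (mr - 1) = 2670.3 * (1.20877980 - 1)
m_prop = 557.5047 kg

557.5047 kg


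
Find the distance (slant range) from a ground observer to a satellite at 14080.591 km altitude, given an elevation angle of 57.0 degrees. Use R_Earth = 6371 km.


h = 14080.591 km, el = 57.0 deg
d = -R_E*sin(el) + sqrt((R_E*sin(el))^2 + 2*R_E*h + h^2)
d = -6371.0000*sin(0.9948377) + sqrt((6371.0000*0.8386706)^2 + 2*6371.0000*14080.591 + 14080.591^2)
d = 14811.9136 km

14811.9136 km


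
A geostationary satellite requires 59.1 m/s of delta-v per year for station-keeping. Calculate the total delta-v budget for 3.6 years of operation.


dV = rate * years = 59.1 * 3.6
dV = 212.7600 m/s

212.7600 m/s


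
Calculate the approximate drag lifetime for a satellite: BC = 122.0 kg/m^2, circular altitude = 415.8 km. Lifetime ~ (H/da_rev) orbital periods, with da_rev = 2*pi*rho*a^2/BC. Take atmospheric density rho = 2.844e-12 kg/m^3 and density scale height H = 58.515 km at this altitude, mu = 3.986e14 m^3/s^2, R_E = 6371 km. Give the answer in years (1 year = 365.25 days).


a = R_E + alt = 6786.8000 km = 6.7868e+06 m
da_rev = 2*pi*rho*a^2/BC = 2*pi*2.844e-12*(6.7868e+06)^2/122.0 = 6.746519 m per revolution
N = H/da_rev = 58515.0000 m / 6.746519 m = 8673.3621 revolutions
P = 2*pi*sqrt(a^3/mu) = 5564.2777 s
lifetime = N*P = 8673.3621 * 5564.2777 = 4.8260995e+07 s = 558.5763 days
years = 558.5763 / 365.25 = 1.5293 years

1.5293 years


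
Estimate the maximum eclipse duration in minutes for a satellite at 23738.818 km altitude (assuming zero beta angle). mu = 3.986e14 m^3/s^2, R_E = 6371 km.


r = 30109.8180 km
T = 866.6069 min
Eclipse fraction = arcsin(R_E/r)/pi = arcsin(6371.0000/30109.8180)/pi
= arcsin(0.2115921)/pi = 0.06786484
Eclipse duration = 0.06786484 * 866.6069 = 58.8121 min

58.8121 minutes


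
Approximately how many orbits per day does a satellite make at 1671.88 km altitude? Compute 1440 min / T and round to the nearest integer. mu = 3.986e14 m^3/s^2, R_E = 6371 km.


r = 8.04288e+06 m
T = 2*pi*sqrt(r^3/mu) = 7178.4157 s = 119.6403 min
revs/day = 1440 / 119.6403 = 12.0361
Rounded: 12 revolutions per day

12 revolutions per day


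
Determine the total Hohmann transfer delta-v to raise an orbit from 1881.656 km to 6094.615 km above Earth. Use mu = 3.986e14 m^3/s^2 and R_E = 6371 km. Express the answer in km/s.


r1 = 8252.6560 km = 8.252656e+06 m
r2 = 12465.6150 km = 1.2465615e+07 m
dv1 = sqrt(mu/r1)*(sqrt(2*r2/(r1+r2)) - 1) = 673.9274 m/s
dv2 = sqrt(mu/r2)*(1 - sqrt(2*r1/(r1+r2))) = 607.5709 m/s
total dv = |dv1| + |dv2| = 673.9274 + 607.5709 = 1281.4983 m/s = 1.2815 km/s

1.2815 km/s


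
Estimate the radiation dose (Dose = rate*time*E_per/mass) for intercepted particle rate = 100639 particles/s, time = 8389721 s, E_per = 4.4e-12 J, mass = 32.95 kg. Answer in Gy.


Total energy deposited = rate * time * E_per
  = 100639 * 8389721 * 4.4e-12 = 3.7151 J
Dose = E_total / mass = 3.7151 / 32.95
Dose = 0.1127486 Gy

0.1127 Gy


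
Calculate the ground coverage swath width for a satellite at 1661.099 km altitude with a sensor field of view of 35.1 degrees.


FOV = 35.1 deg = 0.6126106 rad
swath = 2 * alt * tan(FOV/2) = 2 * 1661.099 * tan(0.3063053)
swath = 2 * 1661.099 * 0.3162585
swath = 1050.6733 km

1050.6733 km


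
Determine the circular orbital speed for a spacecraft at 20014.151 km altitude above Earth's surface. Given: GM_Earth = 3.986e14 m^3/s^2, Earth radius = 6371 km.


r = R_E + alt = 6371.0 + 20014.151 = 26385.1510 km = 2.6385151e+07 m
v = sqrt(mu/r) = sqrt(3.986e14 / 2.6385151e+07) = 3886.7701 m/s = 3.8868 km/s

3.8868 km/s


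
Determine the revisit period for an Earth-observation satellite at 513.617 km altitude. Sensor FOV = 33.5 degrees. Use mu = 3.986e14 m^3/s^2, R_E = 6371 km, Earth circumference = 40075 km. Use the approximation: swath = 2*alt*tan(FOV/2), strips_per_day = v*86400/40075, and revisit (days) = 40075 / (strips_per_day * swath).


swath = 2*513.617*tan(0.2923426) = 309.1623 km
v = sqrt(mu/r) = 7609.0205 m/s = 7.6090 km/s
strips/day = v*86400/40075 = 7.6090*86400/40075 = 16.4047
coverage/day = strips * swath = 16.4047 * 309.1623 = 5071.7234 km
revisit = 40075 / 5071.7234 = 7.9017 days

7.9017 days


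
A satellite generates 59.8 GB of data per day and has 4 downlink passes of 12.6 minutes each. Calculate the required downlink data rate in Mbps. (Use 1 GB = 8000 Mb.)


total contact time = 4 * 12.6 * 60 = 3024.0000 s
data = 59.8 GB = 478400.0000 Mb
rate = 478400.0000 / 3024.0000 = 158.2011 Mbps

158.2011 Mbps


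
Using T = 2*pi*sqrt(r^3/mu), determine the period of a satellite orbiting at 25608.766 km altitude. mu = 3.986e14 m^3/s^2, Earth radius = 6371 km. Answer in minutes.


r = 31979.7660 km = 3.1979766e+07 m
T = 2*pi*sqrt(r^3/mu) = 2*pi*sqrt(3.270588e+22 / 3.986e14)
T = 56914.6597 s = 948.5777 min

948.5777 minutes


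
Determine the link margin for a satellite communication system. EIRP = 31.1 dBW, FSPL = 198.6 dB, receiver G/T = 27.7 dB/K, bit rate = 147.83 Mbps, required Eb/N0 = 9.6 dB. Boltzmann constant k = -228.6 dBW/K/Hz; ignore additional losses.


C/N0 = EIRP - FSPL + G/T - k = 31.1 - 198.6 + 27.7 - (-228.6)
C/N0 = 88.8000 dB-Hz
R_b = 147.83 Mbps = 1.4783e+08 bps -> 10*log10(R_b) = 81.6976 dB-Hz
Eb/N0 = C/N0 - 10*log10(R_b) = 88.8000 - 81.6976 = 7.1024 dB
Margin = Eb/N0 - Eb/N0_req = 7.1024 - 9.6 = -2.4976 dB (negative margin: link does not close)

-2.4976 dB


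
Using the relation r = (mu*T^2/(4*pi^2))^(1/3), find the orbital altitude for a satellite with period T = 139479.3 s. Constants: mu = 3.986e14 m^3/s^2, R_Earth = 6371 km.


T = 139479.3 s
r = (mu*T^2/(4*pi^2))^(1/3) = (3.986e14 * 139479.3^2 / (4*pi^2))^(1/3)
r = 5.8129826e+07 m = 58129.8263 km
alt = r - R_E = 58129.8263 - 6371 = 51758.8263 km

51758.8263 km


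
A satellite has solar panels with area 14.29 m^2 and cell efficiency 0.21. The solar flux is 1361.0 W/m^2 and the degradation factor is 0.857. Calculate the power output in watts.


P = area * eta * S * degradation
P = 14.29 * 0.21 * 1361.0 * 0.857
P = 3500.1807 W

3500.1807 W


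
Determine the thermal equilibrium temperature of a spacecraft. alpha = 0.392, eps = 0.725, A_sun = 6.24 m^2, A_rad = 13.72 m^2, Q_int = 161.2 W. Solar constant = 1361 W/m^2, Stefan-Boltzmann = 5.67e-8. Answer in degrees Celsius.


Numerator = alpha*S*A_sun + Q_int = 0.392*1361*6.24 + 161.2 = 3490.3149 W
Denominator = eps*sigma*A_rad = 0.725*5.67e-8*13.72 = 5.639949e-07 W/K^4
T^4 = 6.1885575e+09 K^4
T = 280.4771 K = 7.3271 C

7.3271 degrees Celsius


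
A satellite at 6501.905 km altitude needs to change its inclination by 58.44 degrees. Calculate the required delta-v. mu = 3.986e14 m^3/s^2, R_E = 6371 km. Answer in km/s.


r = 12872.9050 km = 1.2872905e+07 m
V = sqrt(mu/r) = 5564.5540 m/s
di = 58.44 deg = 1.0200 rad
dV = 2*V*sin(di/2) = 2*5564.5540*sin(0.5099852)
dV = 5432.8337 m/s = 5.4328 km/s

5.4328 km/s


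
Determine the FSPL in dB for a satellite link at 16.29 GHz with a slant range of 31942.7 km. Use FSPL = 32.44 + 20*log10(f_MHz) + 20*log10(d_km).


f = 16.29 GHz = 16290.0000 MHz
d = 31942.7 km
FSPL = 32.44 + 20*log10(16290.0000) + 20*log10(31942.7)
FSPL = 32.44 + 84.2384 + 90.0874
FSPL = 206.7659 dB

206.7659 dB


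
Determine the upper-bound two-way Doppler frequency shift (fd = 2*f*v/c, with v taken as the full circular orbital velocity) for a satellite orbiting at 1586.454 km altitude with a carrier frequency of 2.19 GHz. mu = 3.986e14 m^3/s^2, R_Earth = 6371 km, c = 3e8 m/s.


r = 7.957454e+06 m
v = sqrt(mu/r) = 7077.5277 m/s (worst-case radial velocity)
f = 2.19 GHz = 2.19e+09 Hz
fd = 2*f*v/c = 2*2.19e+09*7077.5277/3.0e+08
fd = 103331.9047 Hz

103331.9047 Hz


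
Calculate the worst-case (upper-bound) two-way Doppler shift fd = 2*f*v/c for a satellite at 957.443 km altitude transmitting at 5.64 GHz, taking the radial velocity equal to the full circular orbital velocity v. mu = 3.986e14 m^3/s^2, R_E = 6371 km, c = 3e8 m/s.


r = 7.328443e+06 m
v = sqrt(mu/r) = 7375.0130 m/s (worst-case radial velocity)
f = 5.64 GHz = 5.64e+09 Hz
fd = 2*f*v/c = 2*5.64e+09*7375.0130/3.0e+08
fd = 277300.4887 Hz

277300.4887 Hz


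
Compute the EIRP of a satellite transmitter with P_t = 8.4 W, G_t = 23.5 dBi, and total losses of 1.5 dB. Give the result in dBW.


Pt = 8.4 W = 9.2428 dBW
EIRP = Pt_dBW + Gt - losses = 9.2428 + 23.5 - 1.5 = 31.2428 dBW

31.2428 dBW


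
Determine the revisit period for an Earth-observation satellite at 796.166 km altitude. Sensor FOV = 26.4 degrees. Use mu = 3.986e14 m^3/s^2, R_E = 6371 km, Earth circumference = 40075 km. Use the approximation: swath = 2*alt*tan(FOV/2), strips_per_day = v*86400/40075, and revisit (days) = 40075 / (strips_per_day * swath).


swath = 2*796.166*tan(0.2303835) = 373.4781 km
v = sqrt(mu/r) = 7457.5284 m/s = 7.4575 km/s
strips/day = v*86400/40075 = 7.4575*86400/40075 = 16.0781
coverage/day = strips * swath = 16.0781 * 373.4781 = 6004.8238 km
revisit = 40075 / 6004.8238 = 6.6738 days

6.6738 days


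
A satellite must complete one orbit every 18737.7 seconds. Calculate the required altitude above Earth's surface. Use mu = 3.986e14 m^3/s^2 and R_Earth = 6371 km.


T = 18737.7 s
r = (mu*T^2/(4*pi^2))^(1/3) = (3.986e14 * 18737.7^2 / (4*pi^2))^(1/3)
r = 1.5247666e+07 m = 15247.6661 km
alt = r - R_E = 15247.6661 - 6371 = 8876.6661 km

8876.6661 km


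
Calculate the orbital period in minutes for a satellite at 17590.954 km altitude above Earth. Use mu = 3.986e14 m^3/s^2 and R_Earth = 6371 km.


r = 23961.9540 km = 2.3961954e+07 m
T = 2*pi*sqrt(r^3/mu) = 2*pi*sqrt(1.3758361e+22 / 3.986e14)
T = 36914.2940 s = 615.2382 min

615.2382 minutes


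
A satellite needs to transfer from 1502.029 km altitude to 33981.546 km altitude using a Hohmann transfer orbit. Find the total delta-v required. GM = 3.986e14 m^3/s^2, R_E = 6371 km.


r1 = 7873.0290 km = 7.873029e+06 m
r2 = 40352.5460 km = 4.0352546e+07 m
dv1 = sqrt(mu/r1)*(sqrt(2*r2/(r1+r2)) - 1) = 2089.3229 m/s
dv2 = sqrt(mu/r2)*(1 - sqrt(2*r1/(r1+r2))) = 1347.0262 m/s
total dv = |dv1| + |dv2| = 2089.3229 + 1347.0262 = 3436.3491 m/s = 3.4363 km/s

3.4363 km/s


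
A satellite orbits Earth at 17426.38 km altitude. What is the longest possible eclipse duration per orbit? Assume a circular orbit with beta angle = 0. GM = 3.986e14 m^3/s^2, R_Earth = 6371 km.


r = 23797.3800 km
T = 608.9108 min
Eclipse fraction = arcsin(R_E/r)/pi = arcsin(6371.0000/23797.3800)/pi
= arcsin(0.2677185)/pi = 0.08626973
Eclipse duration = 0.08626973 * 608.9108 = 52.5306 min

52.5306 minutes


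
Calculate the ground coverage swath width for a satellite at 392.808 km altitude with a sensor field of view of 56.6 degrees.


FOV = 56.6 deg = 0.9878564 rad
swath = 2 * alt * tan(FOV/2) = 2 * 392.808 * tan(0.4939282)
swath = 2 * 392.808 * 0.5384445
swath = 423.0106 km

423.0106 km


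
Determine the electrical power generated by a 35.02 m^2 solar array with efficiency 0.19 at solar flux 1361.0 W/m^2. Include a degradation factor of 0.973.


P = area * eta * S * degradation
P = 35.02 * 0.19 * 1361.0 * 0.973
P = 8811.3146 W

8811.3146 W


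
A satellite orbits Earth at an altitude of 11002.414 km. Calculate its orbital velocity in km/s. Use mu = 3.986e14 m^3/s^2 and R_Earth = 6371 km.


r = R_E + alt = 6371.0 + 11002.414 = 17373.4140 km = 1.7373414e+07 m
v = sqrt(mu/r) = sqrt(3.986e14 / 1.7373414e+07) = 4789.8958 m/s = 4.7899 km/s

4.7899 km/s


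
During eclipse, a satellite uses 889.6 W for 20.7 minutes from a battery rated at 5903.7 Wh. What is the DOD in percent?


E_used = P * t / 60 = 889.6 * 20.7 / 60 = 306.9120 Wh
DOD = E_used / E_total * 100 = 306.9120 / 5903.7 * 100
DOD = 5.1986 %

5.1986 %


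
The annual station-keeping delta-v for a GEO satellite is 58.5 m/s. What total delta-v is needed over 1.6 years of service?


dV = rate * years = 58.5 * 1.6
dV = 93.6000 m/s

93.6000 m/s


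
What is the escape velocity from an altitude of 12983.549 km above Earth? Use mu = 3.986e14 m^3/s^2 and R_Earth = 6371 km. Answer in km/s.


r = 6371.0 + 12983.549 = 19354.5490 km = 1.9354549e+07 m
v_esc = sqrt(2*mu/r) = sqrt(2*3.986e14 / 1.9354549e+07)
v_esc = 6417.8878 m/s = 6.4179 km/s

6.4179 km/s


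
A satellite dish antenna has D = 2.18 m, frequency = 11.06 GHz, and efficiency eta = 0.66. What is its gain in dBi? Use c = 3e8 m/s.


lambda = c/f = 3e8 / 1.106e+10 = 0.02712477 m
G = eta*(pi*D/lambda)^2 = 0.66*(pi*2.18/0.02712477)^2
G = 42075.0279 (linear)
G = 10*log10(42075.0279) = 46.2402 dBi

46.2402 dBi


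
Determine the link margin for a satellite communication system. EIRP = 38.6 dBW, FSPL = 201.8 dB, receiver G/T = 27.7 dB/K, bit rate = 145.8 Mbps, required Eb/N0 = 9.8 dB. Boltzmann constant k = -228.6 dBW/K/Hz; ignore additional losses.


C/N0 = EIRP - FSPL + G/T - k = 38.6 - 201.8 + 27.7 - (-228.6)
C/N0 = 93.1000 dB-Hz
R_b = 145.8 Mbps = 1.458e+08 bps -> 10*log10(R_b) = 81.6376 dB-Hz
Eb/N0 = C/N0 - 10*log10(R_b) = 93.1000 - 81.6376 = 11.4624 dB
Margin = Eb/N0 - Eb/N0_req = 11.4624 - 9.8 = 1.6624 dB (link closes)

1.6624 dB


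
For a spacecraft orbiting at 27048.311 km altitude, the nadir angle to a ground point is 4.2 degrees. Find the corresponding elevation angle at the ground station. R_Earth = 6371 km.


r = R_E + alt = 33419.3110 km
Law of sines in the satellite / Earth-center / ground-point triangle:
  sin(nadir)/R_E = sin(90 + el)/r  =>  cos(el) = (r/R_E)*sin(nadir)
cos(el) = (33419.3110 / 6371.0000) * sin(4.2 deg) = 0.3841736
el = arccos(0.3841736) = 67.4076 deg
(Earth-central angle = 90 - nadir - el = 18.3924 deg)

67.4076 degrees


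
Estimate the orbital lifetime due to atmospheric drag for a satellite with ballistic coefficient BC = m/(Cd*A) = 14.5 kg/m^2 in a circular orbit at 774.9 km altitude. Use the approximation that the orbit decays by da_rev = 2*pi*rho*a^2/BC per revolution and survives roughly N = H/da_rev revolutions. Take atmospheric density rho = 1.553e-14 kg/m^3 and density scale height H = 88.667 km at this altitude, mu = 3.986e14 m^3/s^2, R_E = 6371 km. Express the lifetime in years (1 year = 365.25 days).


a = R_E + alt = 7145.9000 km = 7.1459e+06 m
da_rev = 2*pi*rho*a^2/BC = 2*pi*1.553e-14*(7.1459e+06)^2/14.5 = 0.343634841 m per revolution
N = H/da_rev = 88667.0000 m / 0.343634841 m = 258026.8045 revolutions
P = 2*pi*sqrt(a^3/mu) = 6011.6906 s
lifetime = N*P = 258026.8045 * 6011.6906 = 1.5511773e+09 s = 17953.4412 days
years = 17953.4412 / 365.25 = 49.1538 years

49.1538 years


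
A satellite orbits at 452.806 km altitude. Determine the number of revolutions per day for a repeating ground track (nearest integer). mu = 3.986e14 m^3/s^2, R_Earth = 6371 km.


r = 6.823806e+06 m
T = 2*pi*sqrt(r^3/mu) = 5609.8497 s = 93.4975 min
revs/day = 1440 / 93.4975 = 15.4015
Rounded: 15 revolutions per day

15 revolutions per day


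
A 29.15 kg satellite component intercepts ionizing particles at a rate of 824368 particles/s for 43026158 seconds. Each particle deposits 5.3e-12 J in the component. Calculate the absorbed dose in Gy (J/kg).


Total energy deposited = rate * time * E_per
  = 824368 * 43026158 * 5.3e-12 = 187.9878 J
Dose = E_total / mass = 187.9878 / 29.15
Dose = 6.4490 Gy

6.4490 Gy


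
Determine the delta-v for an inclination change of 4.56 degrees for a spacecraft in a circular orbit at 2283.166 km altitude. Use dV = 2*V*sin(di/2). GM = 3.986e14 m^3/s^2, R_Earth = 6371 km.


r = 8654.1660 km = 8.654166e+06 m
V = sqrt(mu/r) = 6786.6591 m/s
di = 4.56 deg = 0.07958701 rad
dV = 2*V*sin(di/2) = 2*6786.6591*sin(0.03979351)
dV = 539.9874 m/s = 0.5399874 km/s

0.5400 km/s


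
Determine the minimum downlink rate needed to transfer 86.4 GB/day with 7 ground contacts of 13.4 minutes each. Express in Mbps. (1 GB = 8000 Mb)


total contact time = 7 * 13.4 * 60 = 5628.0000 s
data = 86.4 GB = 691200.0000 Mb
rate = 691200.0000 / 5628.0000 = 122.8145 Mbps

122.8145 Mbps


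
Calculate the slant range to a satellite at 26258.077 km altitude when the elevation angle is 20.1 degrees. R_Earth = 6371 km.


h = 26258.077 km, el = 20.1 deg
d = -R_E*sin(el) + sqrt((R_E*sin(el))^2 + 2*R_E*h + h^2)
d = -6371.0000*sin(0.3508112) + sqrt((6371.0000*0.3436597)^2 + 2*6371.0000*26258.077 + 26258.077^2)
d = 29886.4033 km

29886.4033 km


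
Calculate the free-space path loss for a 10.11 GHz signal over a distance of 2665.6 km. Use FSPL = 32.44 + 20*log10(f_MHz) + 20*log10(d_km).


f = 10.11 GHz = 10110.0000 MHz
d = 2665.6 km
FSPL = 32.44 + 20*log10(10110.0000) + 20*log10(2665.6)
FSPL = 32.44 + 80.0950 + 68.5159
FSPL = 181.0509 dB

181.0509 dB


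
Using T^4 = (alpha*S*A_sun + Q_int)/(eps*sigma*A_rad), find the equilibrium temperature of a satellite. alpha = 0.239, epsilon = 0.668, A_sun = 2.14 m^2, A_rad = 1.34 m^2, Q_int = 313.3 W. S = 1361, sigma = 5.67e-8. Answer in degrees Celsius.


Numerator = alpha*S*A_sun + Q_int = 0.239*1361*2.14 + 313.3 = 1009.3971 W
Denominator = eps*sigma*A_rad = 0.668*5.67e-8*1.34 = 5.0753304e-08 W/K^4
T^4 = 1.9888302e+10 K^4
T = 375.5341 K = 102.3841 C

102.3841 degrees Celsius


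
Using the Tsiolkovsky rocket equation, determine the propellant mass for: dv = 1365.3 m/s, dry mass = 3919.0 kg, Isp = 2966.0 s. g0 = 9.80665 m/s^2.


ve = Isp * g0 = 2966.0 * 9.80665 = 29086.523900 m/s
mass ratio = exp(dv/ve) = exp(1365.3/29086.523900) = 1.04805835
m_prop = m_dry * (mr - 1) = 3919.0 * (1.04805835 - 1)
m_prop = 188.3407 kg

188.3407 kg


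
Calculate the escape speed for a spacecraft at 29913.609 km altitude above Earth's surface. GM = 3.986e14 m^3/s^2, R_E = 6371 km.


r = 6371.0 + 29913.609 = 36284.6090 km = 3.6284609e+07 m
v_esc = sqrt(2*mu/r) = sqrt(2*3.986e14 / 3.6284609e+07)
v_esc = 4687.2964 m/s = 4.6873 km/s

4.6873 km/s


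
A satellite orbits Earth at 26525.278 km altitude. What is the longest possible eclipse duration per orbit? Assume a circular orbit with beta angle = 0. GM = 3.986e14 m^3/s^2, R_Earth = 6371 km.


r = 32896.2780 km
T = 989.6466 min
Eclipse fraction = arcsin(R_E/r)/pi = arcsin(6371.0000/32896.2780)/pi
= arcsin(0.1936693)/pi = 0.06203889
Eclipse duration = 0.06203889 * 989.6466 = 61.3966 min

61.3966 minutes


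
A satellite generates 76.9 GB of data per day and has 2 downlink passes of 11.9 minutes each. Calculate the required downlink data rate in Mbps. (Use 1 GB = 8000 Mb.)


total contact time = 2 * 11.9 * 60 = 1428.0000 s
data = 76.9 GB = 615200.0000 Mb
rate = 615200.0000 / 1428.0000 = 430.8123 Mbps

430.8123 Mbps


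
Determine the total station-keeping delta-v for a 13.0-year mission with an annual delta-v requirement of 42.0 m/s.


dV = rate * years = 42.0 * 13.0
dV = 546.0000 m/s

546.0000 m/s


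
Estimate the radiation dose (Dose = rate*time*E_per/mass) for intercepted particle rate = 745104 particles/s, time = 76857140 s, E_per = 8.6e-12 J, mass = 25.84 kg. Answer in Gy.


Total energy deposited = rate * time * E_per
  = 745104 * 76857140 * 8.6e-12 = 492.4924 J
Dose = E_total / mass = 492.4924 / 25.84
Dose = 19.0593 Gy

19.0593 Gy


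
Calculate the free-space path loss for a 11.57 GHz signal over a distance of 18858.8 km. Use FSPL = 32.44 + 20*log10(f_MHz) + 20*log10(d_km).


f = 11.57 GHz = 11570.0000 MHz
d = 18858.8 km
FSPL = 32.44 + 20*log10(11570.0000) + 20*log10(18858.8)
FSPL = 32.44 + 81.2667 + 85.5103
FSPL = 199.2169 dB

199.2169 dB


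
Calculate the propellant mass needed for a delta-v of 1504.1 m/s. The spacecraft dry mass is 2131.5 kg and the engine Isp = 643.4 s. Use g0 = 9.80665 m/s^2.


ve = Isp * g0 = 643.4 * 9.80665 = 6309.598610 m/s
mass ratio = exp(dv/ve) = exp(1504.1/6309.598610) = 1.26919499
m_prop = m_dry * (mr - 1) = 2131.5 * (1.26919499 - 1)
m_prop = 573.7891 kg

573.7891 kg


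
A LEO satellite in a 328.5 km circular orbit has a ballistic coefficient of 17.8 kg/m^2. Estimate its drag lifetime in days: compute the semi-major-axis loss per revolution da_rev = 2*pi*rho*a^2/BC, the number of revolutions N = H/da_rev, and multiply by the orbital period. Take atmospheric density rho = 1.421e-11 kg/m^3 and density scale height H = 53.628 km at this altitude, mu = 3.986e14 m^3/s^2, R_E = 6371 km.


a = R_E + alt = 6699.5000 km = 6.6995e+06 m
da_rev = 2*pi*rho*a^2/BC = 2*pi*1.421e-11*(6.6995e+06)^2/17.8 = 225.132776 m per revolution
N = H/da_rev = 53628.0000 m / 225.132776 m = 238.2061 revolutions
P = 2*pi*sqrt(a^3/mu) = 5457.2620 s
lifetime = N*P = 238.2061 * 5457.2620 = 1.2999531e+06 s = 15.0458 days

15.0458 days


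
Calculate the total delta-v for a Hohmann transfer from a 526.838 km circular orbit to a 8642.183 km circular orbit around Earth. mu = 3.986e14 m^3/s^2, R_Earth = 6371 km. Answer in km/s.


r1 = 6897.8380 km = 6.897838e+06 m
r2 = 15013.1830 km = 1.5013183e+07 m
dv1 = sqrt(mu/r1)*(sqrt(2*r2/(r1+r2)) - 1) = 1297.0911 m/s
dv2 = sqrt(mu/r2)*(1 - sqrt(2*r1/(r1+r2))) = 1064.0897 m/s
total dv = |dv1| + |dv2| = 1297.0911 + 1064.0897 = 2361.1808 m/s = 2.3612 km/s

2.3612 km/s


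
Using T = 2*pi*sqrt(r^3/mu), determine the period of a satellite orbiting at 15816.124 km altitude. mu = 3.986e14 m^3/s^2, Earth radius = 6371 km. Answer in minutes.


r = 22187.1240 km = 2.2187124e+07 m
T = 2*pi*sqrt(r^3/mu) = 2*pi*sqrt(1.0922022e+22 / 3.986e14)
T = 32889.9139 s = 548.1652 min

548.1652 minutes


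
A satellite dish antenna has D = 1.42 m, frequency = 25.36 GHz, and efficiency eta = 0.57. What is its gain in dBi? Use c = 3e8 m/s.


lambda = c/f = 3e8 / 2.536e+10 = 0.01182965 m
G = eta*(pi*D/lambda)^2 = 0.57*(pi*1.42/0.01182965)^2
G = 81060.1268 (linear)
G = 10*log10(81060.1268) = 49.0881 dBi

49.0881 dBi


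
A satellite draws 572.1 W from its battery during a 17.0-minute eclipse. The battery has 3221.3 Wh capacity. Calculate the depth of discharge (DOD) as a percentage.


E_used = P * t / 60 = 572.1 * 17.0 / 60 = 162.0950 Wh
DOD = E_used / E_total * 100 = 162.0950 / 3221.3 * 100
DOD = 5.0320 %

5.0320 %


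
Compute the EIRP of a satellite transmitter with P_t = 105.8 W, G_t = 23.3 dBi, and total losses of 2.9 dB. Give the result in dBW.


Pt = 105.8 W = 20.2449 dBW
EIRP = Pt_dBW + Gt - losses = 20.2449 + 23.3 - 2.9 = 40.6449 dBW

40.6449 dBW


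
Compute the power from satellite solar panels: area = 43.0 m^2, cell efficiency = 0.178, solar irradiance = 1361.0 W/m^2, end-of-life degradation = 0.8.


P = area * eta * S * degradation
P = 43.0 * 0.178 * 1361.0 * 0.8
P = 8333.6752 W

8333.6752 W


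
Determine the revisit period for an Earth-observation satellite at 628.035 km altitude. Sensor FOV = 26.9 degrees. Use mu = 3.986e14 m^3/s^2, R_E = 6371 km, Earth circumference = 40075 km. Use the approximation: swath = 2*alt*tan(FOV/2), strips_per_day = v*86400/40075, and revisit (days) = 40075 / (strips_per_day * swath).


swath = 2*628.035*tan(0.2347468) = 300.3967 km
v = sqrt(mu/r) = 7546.5693 m/s = 7.5466 km/s
strips/day = v*86400/40075 = 7.5466*86400/40075 = 16.2701
coverage/day = strips * swath = 16.2701 * 300.3967 = 4887.4787 km
revisit = 40075 / 4887.4787 = 8.1995 days

8.1995 days


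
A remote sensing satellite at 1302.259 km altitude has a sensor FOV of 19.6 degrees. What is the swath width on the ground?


FOV = 19.6 deg = 0.3420845 rad
swath = 2 * alt * tan(FOV/2) = 2 * 1302.259 * tan(0.1710423)
swath = 2 * 1302.259 * 0.17273
swath = 449.8784 km

449.8784 km


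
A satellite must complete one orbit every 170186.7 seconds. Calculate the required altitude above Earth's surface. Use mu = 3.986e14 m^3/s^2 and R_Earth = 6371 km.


T = 170186.7 s
r = (mu*T^2/(4*pi^2))^(1/3) = (3.986e14 * 170186.7^2 / (4*pi^2))^(1/3)
r = 6.6375774e+07 m = 66375.7738 km
alt = r - R_E = 66375.7738 - 6371 = 60004.7738 km

60004.7738 km


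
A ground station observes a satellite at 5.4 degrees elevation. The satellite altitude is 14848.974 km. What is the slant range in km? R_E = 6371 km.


h = 14848.974 km, el = 5.4 deg
d = -R_E*sin(el) + sqrt((R_E*sin(el))^2 + 2*R_E*h + h^2)
d = -6371.0000*sin(0.09424778) + sqrt((6371.0000*0.09410831)^2 + 2*6371.0000*14848.974 + 14848.974^2)
d = 19650.3034 km

19650.3034 km


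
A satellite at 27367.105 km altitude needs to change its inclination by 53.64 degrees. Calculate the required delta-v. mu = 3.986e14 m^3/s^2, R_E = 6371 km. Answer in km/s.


r = 33738.1050 km = 3.3738105e+07 m
V = sqrt(mu/r) = 3437.2277 m/s
di = 53.64 deg = 0.9361946 rad
dV = 2*V*sin(di/2) = 2*3437.2277*sin(0.4680973)
dV = 3101.6792 m/s = 3.1017 km/s

3.1017 km/s


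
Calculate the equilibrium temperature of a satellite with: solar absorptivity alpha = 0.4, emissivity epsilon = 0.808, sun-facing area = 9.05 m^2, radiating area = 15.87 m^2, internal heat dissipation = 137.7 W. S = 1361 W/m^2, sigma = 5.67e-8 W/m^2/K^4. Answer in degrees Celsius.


Numerator = alpha*S*A_sun + Q_int = 0.4*1361*9.05 + 137.7 = 5064.5200 W
Denominator = eps*sigma*A_rad = 0.808*5.67e-8*15.87 = 7.2706183e-07 W/K^4
T^4 = 6.9657349e+09 K^4
T = 288.8961 K = 15.7461 C

15.7461 degrees Celsius


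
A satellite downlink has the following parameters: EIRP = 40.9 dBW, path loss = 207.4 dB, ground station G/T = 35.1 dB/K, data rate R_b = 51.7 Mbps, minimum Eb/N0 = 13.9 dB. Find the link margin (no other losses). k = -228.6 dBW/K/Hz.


C/N0 = EIRP - FSPL + G/T - k = 40.9 - 207.4 + 35.1 - (-228.6)
C/N0 = 97.2000 dB-Hz
R_b = 51.7 Mbps = 5.17e+07 bps -> 10*log10(R_b) = 77.1349 dB-Hz
Eb/N0 = C/N0 - 10*log10(R_b) = 97.2000 - 77.1349 = 20.0651 dB
Margin = Eb/N0 - Eb/N0_req = 20.0651 - 13.9 = 6.1651 dB (link closes)

6.1651 dB


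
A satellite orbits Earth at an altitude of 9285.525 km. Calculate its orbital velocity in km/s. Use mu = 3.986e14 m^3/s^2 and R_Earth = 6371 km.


r = R_E + alt = 6371.0 + 9285.525 = 15656.5250 km = 1.5656525e+07 m
v = sqrt(mu/r) = sqrt(3.986e14 / 1.5656525e+07) = 5045.6946 m/s = 5.0457 km/s

5.0457 km/s


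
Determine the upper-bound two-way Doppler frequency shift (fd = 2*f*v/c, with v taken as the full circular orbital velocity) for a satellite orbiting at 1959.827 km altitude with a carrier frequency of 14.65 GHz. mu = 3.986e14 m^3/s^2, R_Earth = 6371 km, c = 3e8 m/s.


r = 8.330827e+06 m
v = sqrt(mu/r) = 6917.1085 m/s (worst-case radial velocity)
f = 14.65 GHz = 1.465e+10 Hz
fd = 2*f*v/c = 2*1.465e+10*6917.1085/3.0e+08
fd = 675570.9321 Hz

675570.9321 Hz


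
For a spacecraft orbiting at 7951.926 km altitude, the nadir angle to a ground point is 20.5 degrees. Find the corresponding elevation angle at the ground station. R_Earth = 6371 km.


r = R_E + alt = 14322.9260 km
Law of sines in the satellite / Earth-center / ground-point triangle:
  sin(nadir)/R_E = sin(90 + el)/r  =>  cos(el) = (r/R_E)*sin(nadir)
cos(el) = (14322.9260 / 6371.0000) * sin(20.5 deg) = 0.7873167
el = arccos(0.7873167) = 38.0645 deg
(Earth-central angle = 90 - nadir - el = 31.4355 deg)

38.0645 degrees


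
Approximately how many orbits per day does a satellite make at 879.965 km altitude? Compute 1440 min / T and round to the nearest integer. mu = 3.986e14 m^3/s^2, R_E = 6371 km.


r = 7.250965e+06 m
T = 2*pi*sqrt(r^3/mu) = 6144.7601 s = 102.4127 min
revs/day = 1440 / 102.4127 = 14.0608
Rounded: 14 revolutions per day

14 revolutions per day


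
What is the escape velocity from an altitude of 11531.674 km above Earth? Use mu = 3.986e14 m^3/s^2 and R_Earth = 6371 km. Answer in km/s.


r = 6371.0 + 11531.674 = 17902.6740 km = 1.7902674e+07 m
v_esc = sqrt(2*mu/r) = sqrt(2*3.986e14 / 1.7902674e+07)
v_esc = 6673.0548 m/s = 6.6731 km/s

6.6731 km/s


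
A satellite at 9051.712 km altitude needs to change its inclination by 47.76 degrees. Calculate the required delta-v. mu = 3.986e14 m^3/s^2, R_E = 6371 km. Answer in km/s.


r = 15422.7120 km = 1.5422712e+07 m
V = sqrt(mu/r) = 5083.7978 m/s
di = 47.76 deg = 0.8335693 rad
dV = 2*V*sin(di/2) = 2*5083.7978*sin(0.4167846)
dV = 4116.0708 m/s = 4.1161 km/s

4.1161 km/s


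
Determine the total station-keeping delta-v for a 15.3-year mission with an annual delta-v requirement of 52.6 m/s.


dV = rate * years = 52.6 * 15.3
dV = 804.7800 m/s

804.7800 m/s


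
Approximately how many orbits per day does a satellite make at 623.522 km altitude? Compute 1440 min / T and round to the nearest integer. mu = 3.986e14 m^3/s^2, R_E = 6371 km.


r = 6.994522e+06 m
T = 2*pi*sqrt(r^3/mu) = 5821.6794 s = 97.0280 min
revs/day = 1440 / 97.0280 = 14.8411
Rounded: 15 revolutions per day

15 revolutions per day


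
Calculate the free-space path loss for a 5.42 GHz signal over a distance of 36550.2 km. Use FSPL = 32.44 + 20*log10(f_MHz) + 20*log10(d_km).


f = 5.42 GHz = 5420.0000 MHz
d = 36550.2 km
FSPL = 32.44 + 20*log10(5420.0000) + 20*log10(36550.2)
FSPL = 32.44 + 74.6800 + 91.2578
FSPL = 198.3778 dB

198.3778 dB


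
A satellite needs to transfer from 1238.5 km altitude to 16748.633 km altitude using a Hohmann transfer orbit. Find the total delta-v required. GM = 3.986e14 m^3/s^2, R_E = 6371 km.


r1 = 7609.5000 km = 7.6095e+06 m
r2 = 23119.6330 km = 2.3119633e+07 m
dv1 = sqrt(mu/r1)*(sqrt(2*r2/(r1+r2)) - 1) = 1640.5842 m/s
dv2 = sqrt(mu/r2)*(1 - sqrt(2*r1/(r1+r2))) = 1230.0924 m/s
total dv = |dv1| + |dv2| = 1640.5842 + 1230.0924 = 2870.6766 m/s = 2.8707 km/s

2.8707 km/s
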